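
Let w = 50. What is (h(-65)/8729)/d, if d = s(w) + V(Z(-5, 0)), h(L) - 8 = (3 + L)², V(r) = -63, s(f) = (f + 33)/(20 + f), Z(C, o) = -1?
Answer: -38520/5395769 ≈ -0.0071389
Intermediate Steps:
s(f) = (33 + f)/(20 + f)
h(L) = 8 + (3 + L)²
d = -4327/70 (d = (33 + 50)/(20 + 50) - 63 = 83/70 - 63 = -4327/70 ≈ -61.814)
(h(-65)/8729)/d = ((8 + (3 - 65)²)/8729)/(-4327/70) = ((8 + (-62)²)*(1/8729))*(-70/4327) = ((8 + 3844)*(1/8729))*(-70/4327) = (3852*(1/8729))*(-70/4327) = (3852/8729)*(-70/4327) = -38520/5395769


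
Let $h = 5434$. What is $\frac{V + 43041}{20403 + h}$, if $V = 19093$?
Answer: $\frac{62134}{25837} \approx 2.4048$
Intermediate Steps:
$\frac{V + 43041}{20403 + h} = \frac{19093 + 43041}{20403 + 5434} = \frac{62134}{25837}$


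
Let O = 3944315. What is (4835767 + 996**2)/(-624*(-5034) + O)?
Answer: 5827783/7085531 ≈ 0.82249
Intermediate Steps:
(4835767 + 996**2)/(-624*(-5034) + O) = (4835767 + 996**2)/(-624*(-5034) + 3944315) = (4835767 + 992016)/(3141216 + 3944315) = 5827783/7085531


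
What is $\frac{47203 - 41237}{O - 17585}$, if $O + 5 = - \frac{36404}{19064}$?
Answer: $- \frac{28433956}{83843041} \approx -0.33913$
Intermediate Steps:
$O = - \frac{32931}{4766}$ ($O = -5 - \frac{36404}{19064} = -5 - \frac{9101}{4766} = - \frac{32931}{4766} \approx -6.9096$)
$\frac{47203 - 41237}{O - 17585} = \frac{47203 - 41237}{- \frac{32931}{4766} - 17585} = \frac{5966}{- \frac{83843041}{4766}} = 5966 \left(- \frac{4766}{83843041}\right) = - \frac{28433956}{83843041}$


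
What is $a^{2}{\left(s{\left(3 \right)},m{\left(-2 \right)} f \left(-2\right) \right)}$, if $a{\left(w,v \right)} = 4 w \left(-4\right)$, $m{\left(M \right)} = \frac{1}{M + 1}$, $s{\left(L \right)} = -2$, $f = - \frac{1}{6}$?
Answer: $1024$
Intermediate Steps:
$f = - \frac{1}{6}$ ($f = \left(-1\right) \frac{1}{6} = - \frac{1}{6} \approx -0.16667$)
$m{\left(M \right)} = \frac{1}{1 + M}$
$a{\left(w,v \right)} = - 16 w$
$a^{2}{\left(s{\left(3 \right)},m{\left(-2 \right)} f \left(-2\right) \right)} = \left(\left(-16\right) \left(-2\right)\right)^{2} = 32^{2} = 1024$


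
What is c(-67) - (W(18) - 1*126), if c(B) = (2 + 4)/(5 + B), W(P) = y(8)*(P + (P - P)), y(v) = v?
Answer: -561/31 ≈ -18.097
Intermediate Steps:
W(P) = 8*P (W(P) = 8*(P + (P - P)) = 8*(P + 0) = 8*P)
c(B) = 6/(5 + B)
c(-67) - (W(18) - 1*126) = 6/(5 - 67) - (8*18 - 1*126) = 6/(-62) - (144 - 126) = 6*(-1/62) - 1*18 = -3/31 - 18 = -561/31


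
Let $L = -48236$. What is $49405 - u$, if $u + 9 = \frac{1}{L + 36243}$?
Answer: $\frac{592622103}{11993} \approx 49414.0$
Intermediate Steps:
$u = - \frac{107938}{11993}$ ($u = -9 + \frac{1}{-48236 + 36243} = -9 + \frac{1}{-11993} = -9 - \frac{1}{11993} = - \frac{107938}{11993} \approx -9.0001$)
$49405 - u = 49405 - - \frac{107938}{11993} = 49405 + \frac{107938}{11993} = \frac{592622103}{11993}$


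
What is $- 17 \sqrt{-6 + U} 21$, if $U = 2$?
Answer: $- 714 i \approx - 714.0 i$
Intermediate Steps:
$- 17 \sqrt{-6 + U} 21 = - 17 \sqrt{-6 + 2} \cdot 21 = - 17 \sqrt{-4} \cdot 21 = - 17 \cdot 2 i 21 = - 34 i 21 = - 714 i$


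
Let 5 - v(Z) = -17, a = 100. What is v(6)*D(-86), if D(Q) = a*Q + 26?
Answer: -188628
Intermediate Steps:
v(Z) = 22 (v(Z) = 5 - 1*(-17) = 5 + 17 = 22)
D(Q) = 26 + 100*Q (D(Q) = 100*Q + 26 = 26 + 100*Q)
v(6)*D(-86) = 22*(26 + 100*(-86)) = 22*(26 - 8600) = 22*(-8574) = -188628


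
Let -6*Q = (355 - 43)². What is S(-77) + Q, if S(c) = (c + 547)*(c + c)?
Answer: -88604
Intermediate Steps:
S(c) = 2*c*(547 + c) (S(c) = (547 + c)*(2*c) = 2*c*(547 + c))
Q = -16224 (Q = -(355 - 43)²/6 = -⅙*312² = -⅙*97344 = -16224)
S(-77) + Q = 2*(-77)*(547 - 77) - 16224 = 2*(-77)*470 - 16224 = -72380 - 16224 = -88604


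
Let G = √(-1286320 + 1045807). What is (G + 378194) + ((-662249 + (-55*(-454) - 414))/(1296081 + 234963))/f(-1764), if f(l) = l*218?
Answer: 31809682973680795/84109433184 + I*√240513 ≈ 3.7819e+5 + 490.42*I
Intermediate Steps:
f(l) = 218*l
G = I*√240513 (G = √(-240513) = I*√240513 ≈ 490.42*I)
(G + 378194) + ((-662249 + (-55*(-454) - 414))/(1296081 + 234963))/f(-1764) = (I*√240513 + 378194) + ((-662249 + (-55*(-454) - 414))/(1296081 + 234963))/((218*(-1764))) = (378194 + I*√240513) + ((-662249 + (24970 - 414))/1531044)/(-384552) = (378194 + I*√240513) + ((-662249 + 24556)*(1/1531044))*(-1/384552) = (378194 + I*√240513) - 637693*1/1531044*(-1/384552) = (378194 + I*√240513) - 637693/1531044*(-1/384552) = (378194 + I*√240513) + 91099/84109433184 = 31809682973680795/84109433184 + I*√240513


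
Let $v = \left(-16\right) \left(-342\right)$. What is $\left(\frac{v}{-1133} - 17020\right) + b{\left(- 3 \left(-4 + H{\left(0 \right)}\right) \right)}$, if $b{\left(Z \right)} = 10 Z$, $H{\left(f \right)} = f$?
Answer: $- \frac{19153172}{1133} \approx -16905.0$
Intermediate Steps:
$v = 5472$
$\left(\frac{v}{-1133} - 17020\right) + b{\left(- 3 \left(-4 + H{\left(0 \right)}\right) \right)} = \left(\frac{5472}{-1133} - 17020\right) + 10 \left(- 3 \left(-4 + 0\right)\right) = \left(5472 \left(- \frac{1}{1133}\right) - 17020\right) + 10 \left(\left(-3\right) \left(-4\right)\right) = \left(- \frac{5472}{1133} - 17020\right) + 10 \cdot 12 = - \frac{19289132}{1133} + 120 = - \frac{19153172}{1133}$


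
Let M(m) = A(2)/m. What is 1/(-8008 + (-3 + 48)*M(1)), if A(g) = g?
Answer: -1/7918 ≈ -0.00012629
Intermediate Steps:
M(m) = 2/m
1/(-8008 + (-3 + 48)*M(1)) = 1/(-8008 + (-3 + 48)*(2/1)) = 1/(-8008 + 45*(2*1)) = 1/(-8008 + 45*2) = 1/(-8008 + 90) = 1/(-7918) = -1/7918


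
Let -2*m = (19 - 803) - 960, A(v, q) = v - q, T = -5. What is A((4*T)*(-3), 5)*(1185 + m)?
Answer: 113135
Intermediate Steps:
m = 872 (m = -((19 - 803) - 960)/2 = -(-784 - 960)/2 = -½*(-1744) = 872)
A((4*T)*(-3), 5)*(1185 + m) = ((4*(-5))*(-3) - 1*5)*(1185 + 872) = (-20*(-3) - 5)*2057 = (60 - 5)*2057 = 55*2057 = 113135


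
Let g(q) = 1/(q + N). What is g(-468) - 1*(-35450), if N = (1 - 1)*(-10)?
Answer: 16590599/468 ≈ 35450.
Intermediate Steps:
N = 0 (N = 0*(-10) = 0)
g(q) = 1/q (g(q) = 1/(q + 0) = 1/q)
g(-468) - 1*(-35450) = 1/(-468) - 1*(-35450) = -1/468 + 35450 = 16590599/468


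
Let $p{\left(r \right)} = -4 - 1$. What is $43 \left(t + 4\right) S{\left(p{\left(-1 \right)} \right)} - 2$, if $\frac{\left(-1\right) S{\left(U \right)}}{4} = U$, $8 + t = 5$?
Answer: $858$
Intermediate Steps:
$p{\left(r \right)} = -5$
$t = -3$ ($t = -8 + 5 = -3$)
$S{\left(U \right)} = - 4 U$
$43 \left(t + 4\right) S{\left(p{\left(-1 \right)} \right)} - 2 = 43 \left(-3 + 4\right) \left(\left(-4\right) \left(-5\right)\right) - 2 = 43 \cdot 1 \cdot 20 - 2 = 43 \cdot 20 - 2 = 860 - 2 = 858$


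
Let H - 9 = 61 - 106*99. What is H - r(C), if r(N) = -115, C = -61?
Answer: -10309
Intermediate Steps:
H = -10424 (H = 9 + (61 - 106*99) = 9 + (61 - 10494) = 9 - 10433 = -10424)
H - r(C) = -10424 - 1*(-115) = -10424 + 115 = -10309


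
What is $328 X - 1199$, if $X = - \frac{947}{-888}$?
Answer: $- \frac{94262}{111} \approx -849.21$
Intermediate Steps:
$X = \frac{947}{888}$ ($X = \left(-947\right) \left(- \frac{1}{888}\right) = \frac{947}{888} \approx 1.0664$)
$328 X - 1199 = 328 \cdot \frac{947}{888} - 1199 = \frac{38827}{111} - 1199 = - \frac{94262}{111}$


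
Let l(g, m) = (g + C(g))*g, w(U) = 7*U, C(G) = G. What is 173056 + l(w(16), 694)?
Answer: 198144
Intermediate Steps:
l(g, m) = 2*g² (l(g, m) = (g + g)*g = (2*g)*g = 2*g²)
173056 + l(w(16), 694) = 173056 + 2*(7*16)² = 173056 + 2*112² = 173056 + 2*12544 = 173056 + 25088 = 198144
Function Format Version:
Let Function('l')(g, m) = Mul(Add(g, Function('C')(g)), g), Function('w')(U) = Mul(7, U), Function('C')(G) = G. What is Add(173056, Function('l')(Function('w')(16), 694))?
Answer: 198144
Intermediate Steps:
Function('l')(g, m) = Mul(2, Pow(g, 2)) (Function('l')(g, m) = Mul(Add(g, g), g) = Mul(Mul(2, g), g) = Mul(2, Pow(g, 2)))
Add(173056, Function('l')(Function('w')(16), 694)) = Add(173056, Mul(2, Pow(Mul(7, 16), 2))) = Add(173056, Mul(2, Pow(112, 2))) = Add(173056, Mul(2, 12544)) = Add(173056, 25088) = 198144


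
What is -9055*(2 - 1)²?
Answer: -9055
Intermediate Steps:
-9055*(2 - 1)² = -9055*1² = -9055*1 = -9055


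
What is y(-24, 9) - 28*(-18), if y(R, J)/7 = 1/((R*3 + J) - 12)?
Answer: 37793/75 ≈ 503.91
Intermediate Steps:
y(R, J) = 7/(-12 + J + 3*R) (y(R, J) = 7/((R*3 + J) - 12) = 7/((3*R + J) - 12) = 7/((J + 3*R) - 12) = 7/(-12 + J + 3*R))
y(-24, 9) - 28*(-18) = 7/(-12 + 9 + 3*(-24)) - 28*(-18) = 7/(-12 + 9 - 72) + 504 = 7/(-75) + 504 = 7*(-1/75) + 504 = -7/75 + 504 = 37793/75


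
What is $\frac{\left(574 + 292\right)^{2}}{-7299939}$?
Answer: $- \frac{749956}{7299939} \approx -0.10273$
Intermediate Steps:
$\frac{\left(574 + 292\right)^{2}}{-7299939} = 866^{2} \left(- \frac{1}{7299939}\right) = 749956 \left(- \frac{1}{7299939}\right) = - \frac{749956}{7299939}$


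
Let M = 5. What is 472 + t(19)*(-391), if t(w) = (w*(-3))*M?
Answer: 111907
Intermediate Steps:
t(w) = -15*w (t(w) = (w*(-3))*5 = -3*w*5 = -15*w)
472 + t(19)*(-391) = 472 - 15*19*(-391) = 472 - 285*(-391) = 472 + 111435 = 111907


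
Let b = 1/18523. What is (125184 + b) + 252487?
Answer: 6995599934/18523 ≈ 3.7767e+5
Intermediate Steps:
b = 1/18523 ≈ 5.3987e-5
(125184 + b) + 252487 = (125184 + 1/18523) + 252487 = 2318783233/18523 + 252487 = 6995599934/18523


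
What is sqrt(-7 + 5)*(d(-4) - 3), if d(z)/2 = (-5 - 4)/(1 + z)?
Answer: 3*I*sqrt(2) ≈ 4.2426*I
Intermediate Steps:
d(z) = -18/(1 + z) (d(z) = 2*((-5 - 4)/(1 + z)) = 2*(-9/(1 + z)) = -18/(1 + z))
sqrt(-7 + 5)*(d(-4) - 3) = sqrt(-7 + 5)*(-18/(1 - 4) - 3) = sqrt(-2)*(-18/(-3) - 3) = (I*sqrt(2))*(-18*(-1/3) - 3) = (I*sqrt(2))*(6 - 3) = (I*sqrt(2))*3 = 3*I*sqrt(2)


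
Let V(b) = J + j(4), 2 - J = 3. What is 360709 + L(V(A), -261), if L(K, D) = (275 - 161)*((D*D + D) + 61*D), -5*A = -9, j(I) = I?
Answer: 6281755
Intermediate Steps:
J = -1 (J = 2 - 1*3 = 2 - 3 = -1)
A = 9/5 (A = -⅕*(-9) = 9/5 ≈ 1.8000)
V(b) = 3 (V(b) = -1 + 4 = 3)
L(K, D) = 114*D² + 7068*D (L(K, D) = 114*((D² + D) + 61*D) = 114*((D + D²) + 61*D) = 114*(D² + 62*D) = 114*D² + 7068*D)
360709 + L(V(A), -261) = 360709 + 114*(-261)*(62 - 261) = 360709 + 114*(-261)*(-199) = 360709 + 5921046 = 6281755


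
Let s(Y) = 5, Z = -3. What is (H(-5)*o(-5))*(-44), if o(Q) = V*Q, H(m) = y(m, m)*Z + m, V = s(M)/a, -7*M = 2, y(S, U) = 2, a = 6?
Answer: -6050/3 ≈ -2016.7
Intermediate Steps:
M = -2/7 (M = -⅐*2 = -2/7 ≈ -0.28571)
V = ⅚ (V = 5/6 = 5*(⅙) = ⅚ ≈ 0.83333)
H(m) = -6 + m (H(m) = 2*(-3) + m = -6 + m)
o(Q) = 5*Q/6
(H(-5)*o(-5))*(-44) = ((-6 - 5)*((⅚)*(-5)))*(-44) = -11*(-25/6)*(-44) = (275/6)*(-44) = -6050/3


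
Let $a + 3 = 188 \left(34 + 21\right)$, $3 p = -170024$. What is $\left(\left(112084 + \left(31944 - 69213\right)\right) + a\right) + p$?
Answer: $\frac{85432}{3} \approx 28477.0$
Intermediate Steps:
$p = - \frac{170024}{3}$ ($p = \frac{1}{3} \left(-170024\right) = - \frac{170024}{3} \approx -56675.0$)
$a = 10337$ ($a = -3 + 188 \left(34 + 21\right) = -3 + 188 \cdot 55 = -3 + 10340 = 10337$)
$\left(\left(112084 + \left(31944 - 69213\right)\right) + a\right) + p = \left(\left(112084 + \left(31944 - 69213\right)\right) + 10337\right) - \frac{170024}{3} = \left(\left(112084 - 37269\right) + 10337\right) - \frac{170024}{3} = \left(74815 + 10337\right) - \frac{170024}{3} = 85152 - \frac{170024}{3} = \frac{85432}{3}$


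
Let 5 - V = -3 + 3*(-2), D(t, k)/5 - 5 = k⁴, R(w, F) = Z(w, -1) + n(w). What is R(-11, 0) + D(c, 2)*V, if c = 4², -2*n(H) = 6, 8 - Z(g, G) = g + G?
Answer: 1487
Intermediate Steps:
Z(g, G) = 8 - G - g (Z(g, G) = 8 - (g + G) = 8 - (G + g) = 8 + (-G - g) = 8 - G - g)
n(H) = -3 (n(H) = -½*6 = -3)
R(w, F) = 6 - w (R(w, F) = (8 - 1*(-1) - w) - 3 = (8 + 1 - w) - 3 = (9 - w) - 3 = 6 - w)
c = 16
D(t, k) = 25 + 5*k⁴
V = 14 (V = 5 - (-3 + 3*(-2)) = 5 - (-3 - 6) = 5 - 1*(-9) = 5 + 9 = 14)
R(-11, 0) + D(c, 2)*V = (6 - 1*(-11)) + (25 + 5*2⁴)*14 = (6 + 11) + (25 + 5*16)*14 = 17 + (25 + 80)*14 = 17 + 105*14 = 17 + 1470 = 1487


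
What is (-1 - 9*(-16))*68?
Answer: 9724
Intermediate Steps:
(-1 - 9*(-16))*68 = (-1 + 144)*68 = 143*68 = 9724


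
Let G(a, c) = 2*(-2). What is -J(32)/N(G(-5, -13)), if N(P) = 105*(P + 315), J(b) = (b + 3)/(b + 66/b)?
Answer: -16/508485 ≈ -3.1466e-5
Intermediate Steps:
G(a, c) = -4
J(b) = (3 + b)/(b + 66/b)
N(P) = 33075 + 105*P (N(P) = 105*(315 + P) = 33075 + 105*P)
-J(32)/N(G(-5, -13)) = -32*(3 + 32)/(66 + 32**2)/(33075 + 105*(-4)) = -32*35/(66 + 1024)/(33075 - 420) = -32*35/1090/32655 = -32*(1/1090)*35/32655 = -112/(109*32655) = -1*16/508485 = -16/508485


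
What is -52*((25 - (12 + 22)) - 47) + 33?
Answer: 2945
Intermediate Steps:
-52*((25 - (12 + 22)) - 47) + 33 = -52*((25 - 1*34) - 47) + 33 = -52*((25 - 34) - 47) + 33 = -52*(-9 - 47) + 33 = -52*(-56) + 33 = 2912 + 33 = 2945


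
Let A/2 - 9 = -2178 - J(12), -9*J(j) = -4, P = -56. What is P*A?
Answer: 2186800/9 ≈ 2.4298e+5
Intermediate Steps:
J(j) = 4/9 (J(j) = -⅑*(-4) = 4/9)
A = -39050/9 (A = 18 + 2*(-2178 - 1*4/9) = 18 + 2*(-2178 - 4/9) = 18 + 2*(-19606/9) = 18 - 39212/9 = -39050/9 ≈ -4338.9)
P*A = -56*(-39050/9) = 2186800/9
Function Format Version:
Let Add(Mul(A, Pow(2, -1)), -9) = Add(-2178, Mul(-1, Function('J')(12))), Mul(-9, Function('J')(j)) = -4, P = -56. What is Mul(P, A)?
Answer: Rational(2186800, 9) ≈ 2.4298e+5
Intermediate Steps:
Function('J')(j) = Rational(4, 9) (Function('J')(j) = Mul(Rational(-1, 9), -4) = Rational(4, 9))
A = Rational(-39050, 9) (A = Add(18, Mul(2, Add(-2178, Mul(-1, Rational(4, 9))))) = Add(18, Mul(2, Add(-2178, Rational(-4, 9)))) = Add(18, Mul(2, Rational(-19606, 9))) = Add(18, Rational(-39212, 9)) = Rational(-39050, 9) ≈ -4338.9)
Mul(P, A) = Mul(-56, Rational(-39050, 9)) = Rational(2186800, 9)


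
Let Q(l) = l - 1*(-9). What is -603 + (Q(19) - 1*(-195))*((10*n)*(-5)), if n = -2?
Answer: 21697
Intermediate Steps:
Q(l) = 9 + l (Q(l) = l + 9 = 9 + l)
-603 + (Q(19) - 1*(-195))*((10*n)*(-5)) = -603 + ((9 + 19) - 1*(-195))*((10*(-2))*(-5)) = -603 + (28 + 195)*(-20*(-5)) = -603 + 223*100 = -603 + 22300 = 21697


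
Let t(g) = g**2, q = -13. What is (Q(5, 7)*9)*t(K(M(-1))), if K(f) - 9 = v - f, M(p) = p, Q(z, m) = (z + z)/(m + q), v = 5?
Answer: -3375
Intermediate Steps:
Q(z, m) = 2*z/(-13 + m) (Q(z, m) = (z + z)/(m - 13) = (2*z)/(-13 + m) = 2*z/(-13 + m))
K(f) = 14 - f (K(f) = 9 + (5 - f) = 14 - f)
(Q(5, 7)*9)*t(K(M(-1))) = ((2*5/(-13 + 7))*9)*(14 - 1*(-1))**2 = ((2*5/(-6))*9)*(14 + 1)**2 = ((2*5*(-1/6))*9)*15**2 = -5/3*9*225 = -15*225 = -3375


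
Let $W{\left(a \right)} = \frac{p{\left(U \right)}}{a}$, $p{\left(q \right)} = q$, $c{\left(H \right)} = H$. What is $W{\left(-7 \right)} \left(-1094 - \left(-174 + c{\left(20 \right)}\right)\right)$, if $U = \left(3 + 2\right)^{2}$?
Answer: $\frac{23500}{7} \approx 3357.1$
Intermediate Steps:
$U = 25$ ($U = 5^{2} = 25$)
$W{\left(a \right)} = \frac{25}{a}$
$W{\left(-7 \right)} \left(-1094 - \left(-174 + c{\left(20 \right)}\right)\right) = \frac{25}{-7} \left(-1094 + \left(174 - 20\right)\right) = 25 \left(- \frac{1}{7}\right) \left(-1094 + \left(174 - 20\right)\right) = - \frac{25 \left(-1094 + 154\right)}{7} = \left(- \frac{25}{7}\right) \left(-940\right) = \frac{23500}{7}$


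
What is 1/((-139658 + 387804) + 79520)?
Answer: 1/327666 ≈ 3.0519e-6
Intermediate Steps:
1/((-139658 + 387804) + 79520) = 1/(248146 + 79520) = 1/327666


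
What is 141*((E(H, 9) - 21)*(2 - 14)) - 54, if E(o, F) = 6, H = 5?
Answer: 25326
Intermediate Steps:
141*((E(H, 9) - 21)*(2 - 14)) - 54 = 141*((6 - 21)*(2 - 14)) - 54 = 141*(-15*(-12)) - 54 = 141*180 - 54 = 25380 - 54 = 25326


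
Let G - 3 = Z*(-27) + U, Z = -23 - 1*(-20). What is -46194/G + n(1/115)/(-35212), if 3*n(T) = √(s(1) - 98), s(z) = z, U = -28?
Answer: -23097/28 - I*√97/105636 ≈ -824.89 - 9.3234e-5*I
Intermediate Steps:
Z = -3 (Z = -23 + 20 = -3)
G = 56 (G = 3 + (-3*(-27) - 28) = 3 + (81 - 28) = 3 + 53 = 56)
n(T) = I*√97/3 (n(T) = √(1 - 98)/3 = √(-97)/3 = (I*√97)/3 = I*√97/3)
-46194/G + n(1/115)/(-35212) = -46194/56 + (I*√97/3)/(-35212) = -46194*1/56 + (I*√97/3)*(-1/35212) = -23097/28 - I*√97/105636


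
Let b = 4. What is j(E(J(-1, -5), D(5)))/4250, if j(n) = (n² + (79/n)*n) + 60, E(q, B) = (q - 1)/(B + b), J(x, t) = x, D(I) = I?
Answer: 11263/344250 ≈ 0.032718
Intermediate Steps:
E(q, B) = (-1 + q)/(4 + B) (E(q, B) = (q - 1)/(B + 4) = (-1 + q)/(4 + B))
j(n) = 139 + n² (j(n) = (n² + 79) + 60 = (79 + n²) + 60 = 139 + n²)
j(E(J(-1, -5), D(5)))/4250 = (139 + ((-1 - 1)/(4 + 5))²)/4250 = (139 + (-2/9)²)*(1/4250) = (139 + 4/81)*(1/4250) = (11263/81)*(1/4250) = 11263/344250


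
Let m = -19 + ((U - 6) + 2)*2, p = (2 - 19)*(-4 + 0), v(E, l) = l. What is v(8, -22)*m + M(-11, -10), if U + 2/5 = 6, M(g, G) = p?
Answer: 2078/5 ≈ 415.60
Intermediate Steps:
p = 68 (p = -17*(-4) = 68)
M(g, G) = 68
U = 28/5 (U = -2/5 + 6 = 28/5 ≈ 5.6000)
m = -79/5 (m = -19 + ((28/5 - 6) + 2)*2 = -19 + (-2/5 + 2)*2 = -19 + (8/5)*2 = -19 + 16/5 = -79/5 ≈ -15.800)
v(8, -22)*m + M(-11, -10) = -22*(-79/5) + 68 = 1738/5 + 68 = 2078/5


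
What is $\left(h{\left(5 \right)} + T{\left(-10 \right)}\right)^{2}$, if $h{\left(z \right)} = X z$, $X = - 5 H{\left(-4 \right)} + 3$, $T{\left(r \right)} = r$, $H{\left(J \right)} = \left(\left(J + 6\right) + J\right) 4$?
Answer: $42025$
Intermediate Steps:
$H{\left(J \right)} = 24 + 8 J$ ($H{\left(J \right)} = \left(\left(6 + J\right) + J\right) 4 = \left(6 + 2 J\right) 4 = 24 + 8 J$)
$X = 43$ ($X = - 5 \left(24 + 8 \left(-4\right)\right) + 3 = - 5 \left(24 - 32\right) + 3 = \left(-5\right) \left(-8\right) + 3 = 40 + 3 = 43$)
$h{\left(z \right)} = 43 z$
$\left(h{\left(5 \right)} + T{\left(-10 \right)}\right)^{2} = \left(43 \cdot 5 - 10\right)^{2} = \left(215 - 10\right)^{2} = 205^{2} = 42025$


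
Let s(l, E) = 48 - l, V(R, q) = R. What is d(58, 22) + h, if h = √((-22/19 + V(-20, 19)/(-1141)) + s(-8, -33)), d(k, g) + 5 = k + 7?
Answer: 60 + √25782878058/21679 ≈ 67.407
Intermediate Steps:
d(k, g) = 2 + k (d(k, g) = -5 + (k + 7) = -5 + (7 + k) = 2 + k)
h = √25782878058/21679 (h = √((-22/19 - 20/(-1141)) + (48 - 1*(-8))) = √((-22*1/19 - 20*(-1/1141)) + (48 + 8)) = √((-22/19 + 20/1141) + 56) = √(-24722/21679 + 56) = √(1189302/21679) = √25782878058/21679 ≈ 7.4067)
d(58, 22) + h = (2 + 58) + √25782878058/21679 = 60 + √25782878058/21679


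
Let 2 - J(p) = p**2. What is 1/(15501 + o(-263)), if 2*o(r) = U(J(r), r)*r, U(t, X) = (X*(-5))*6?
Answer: -1/1022034 ≈ -9.7844e-7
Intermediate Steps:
J(p) = 2 - p**2
U(t, X) = -30*X (U(t, X) = -5*X*6 = -30*X)
o(r) = -15*r**2 (o(r) = ((-30*r)*r)/2 = (-30*r**2)/2 = -15*r**2)
1/(15501 + o(-263)) = 1/(15501 - 15*(-263)**2) = 1/(15501 - 15*69169) = 1/(15501 - 1037535) = 1/(-1022034) = -1/1022034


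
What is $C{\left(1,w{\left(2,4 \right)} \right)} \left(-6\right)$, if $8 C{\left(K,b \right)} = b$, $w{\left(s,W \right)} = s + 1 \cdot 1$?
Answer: $- \frac{9}{4} \approx -2.25$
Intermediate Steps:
$w{\left(s,W \right)} = 1 + s$ ($w{\left(s,W \right)} = s + 1 = 1 + s$)
$C{\left(K,b \right)} = \frac{b}{8}$
$C{\left(1,w{\left(2,4 \right)} \right)} \left(-6\right) = \frac{1 + 2}{8} \left(-6\right) = \frac{1}{8} \cdot 3 \left(-6\right) = \frac{3}{8} \left(-6\right) = - \frac{9}{4}$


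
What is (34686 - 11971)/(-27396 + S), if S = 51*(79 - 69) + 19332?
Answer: -22715/7554 ≈ -3.0070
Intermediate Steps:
S = 19842 (S = 51*10 + 19332 = 510 + 19332 = 19842)
(34686 - 11971)/(-27396 + S) = (34686 - 11971)/(-27396 + 19842) = 22715/(-7554) = 22715*(-1/7554) = -22715/7554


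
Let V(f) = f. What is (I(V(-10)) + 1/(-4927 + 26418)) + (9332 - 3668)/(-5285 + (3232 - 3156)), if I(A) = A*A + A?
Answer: 9953475895/111946619 ≈ 88.913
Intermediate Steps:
I(A) = A + A² (I(A) = A² + A = A + A²)
(I(V(-10)) + 1/(-4927 + 26418)) + (9332 - 3668)/(-5285 + (3232 - 3156)) = (-10*(1 - 10) + 1/(-4927 + 26418)) + (9332 - 3668)/(-5285 + (3232 - 3156)) = (-10*(-9) + 1/21491) + 5664/(-5285 + 76) = (90 + 1/21491) + 5664/(-5209) = 1934191/21491 + 5664*(-1/5209) = 1934191/21491 - 5664/5209 = 9953475895/111946619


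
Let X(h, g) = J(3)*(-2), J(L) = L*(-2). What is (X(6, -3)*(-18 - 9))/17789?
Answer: -324/17789 ≈ -0.018214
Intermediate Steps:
J(L) = -2*L
X(h, g) = 12 (X(h, g) = -2*3*(-2) = -6*(-2) = 12)
(X(6, -3)*(-18 - 9))/17789 = (12*(-18 - 9))/17789 = (12*(-27))*(1/17789) = -324*1/17789 = -324/17789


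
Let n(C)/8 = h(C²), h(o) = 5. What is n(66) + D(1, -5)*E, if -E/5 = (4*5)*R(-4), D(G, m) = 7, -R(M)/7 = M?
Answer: -19560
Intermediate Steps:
R(M) = -7*M
n(C) = 40 (n(C) = 8*5 = 40)
E = -2800 (E = -5*4*5*(-7*(-4)) = -100*28 = -5*560 = -2800)
n(66) + D(1, -5)*E = 40 + 7*(-2800) = 40 - 19600 = -19560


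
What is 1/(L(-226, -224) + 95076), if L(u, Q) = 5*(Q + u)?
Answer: 1/92826 ≈ 1.0773e-5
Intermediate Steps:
L(u, Q) = 5*Q + 5*u
1/(L(-226, -224) + 95076) = 1/((5*(-224) + 5*(-226)) + 95076) = 1/((-1120 - 1130) + 95076) = 1/(-2250 + 95076) = 1/92826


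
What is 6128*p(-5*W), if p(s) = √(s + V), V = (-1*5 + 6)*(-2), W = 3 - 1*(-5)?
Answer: 6128*I*√42 ≈ 39714.0*I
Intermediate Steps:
W = 8 (W = 3 + 5 = 8)
V = -2 (V = (-5 + 6)*(-2) = 1*(-2) = -2)
p(s) = √(-2 + s) (p(s) = √(s - 2) = √(-2 + s))
6128*p(-5*W) = 6128*√(-2 - 5*8) = 6128*√(-2 - 1*40) = 6128*√(-2 - 40) = 6128*√(-42) = 6128*(I*√42) = 6128*I*√42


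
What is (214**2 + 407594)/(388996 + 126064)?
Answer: 6477/7358 ≈ 0.88027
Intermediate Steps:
(214**2 + 407594)/(388996 + 126064) = (45796 + 407594)/515060 = 453390*(1/515060) = 6477/7358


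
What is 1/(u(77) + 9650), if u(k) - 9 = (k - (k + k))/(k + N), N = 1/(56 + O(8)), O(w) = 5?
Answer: 4698/45373285 ≈ 0.00010354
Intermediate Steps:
N = 1/61 (N = 1/(56 + 5) = 1/61 ≈ 0.016393)
u(k) = 9 - k/(1/61 + k) (u(k) = 9 + (k - (k + k))/(k + 1/61) = 9 + (k - 2*k)/(1/61 + k) = 9 + (-k)/(1/61 + k) = 9 - k/(1/61 + k))
1/(u(77) + 9650) = 1/((9 + 488*77)/(1 + 61*77) + 9650) = 1/((9 + 37576)/(1 + 4697) + 9650) = 1/(37585/4698 + 9650) = 1/(45373285/4698) = 4698/45373285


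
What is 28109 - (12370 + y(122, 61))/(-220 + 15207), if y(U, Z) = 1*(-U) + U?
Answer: 421257213/14987 ≈ 28108.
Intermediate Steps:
y(U, Z) = 0 (y(U, Z) = -U + U = 0)
28109 - (12370 + y(122, 61))/(-220 + 15207) = 28109 - (12370 + 0)/(-220 + 15207) = 28109 - 12370/14987 = 421257213/14987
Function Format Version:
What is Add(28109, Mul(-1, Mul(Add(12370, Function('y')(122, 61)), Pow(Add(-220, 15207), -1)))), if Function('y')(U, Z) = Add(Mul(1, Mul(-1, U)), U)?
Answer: Rational(421257213, 14987) ≈ 28108.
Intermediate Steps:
Function('y')(U, Z) = 0 (Function('y')(U, Z) = Add(Mul(-1, U), U) = 0)
Add(28109, Mul(-1, Mul(Add(12370, Function('y')(122, 61)), Pow(Add(-220, 15207), -1)))) = Add(28109, Mul(-1, Mul(Add(12370, 0), Pow(Add(-220, 15207), -1)))) = Add(28109, Mul(-1, Mul(12370, Pow(14987, -1)))) = Add(28109, Mul(-1, Mul(12370, Rational(1, 14987)))) = Add(28109, Mul(-1, Rational(12370, 14987))) = Add(28109, Rational(-12370, 14987)) = Rational(421257213, 14987)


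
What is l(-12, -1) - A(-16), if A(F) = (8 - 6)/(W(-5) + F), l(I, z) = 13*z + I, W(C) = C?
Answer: -523/21 ≈ -24.905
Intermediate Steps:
l(I, z) = I + 13*z
A(F) = 2/(-5 + F) (A(F) = (8 - 6)/(-5 + F) = 2/(-5 + F))
l(-12, -1) - A(-16) = (-12 + 13*(-1)) - 2/(-5 - 16) = (-12 - 13) - 2/(-21) = -25 - 2*(-1)/21 = -25 - 1*(-2/21) = -25 + 2/21 = -523/21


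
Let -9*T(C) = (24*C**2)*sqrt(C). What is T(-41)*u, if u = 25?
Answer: -336200*I*sqrt(41)/3 ≈ -7.1758e+5*I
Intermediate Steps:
T(C) = -8*C**(5/2)/3 (T(C) = -24*C**2*sqrt(C)/9 = -8*C**(5/2)/3)
T(-41)*u = -13448*I*sqrt(41)/3*25 = -336200*I*sqrt(41)/3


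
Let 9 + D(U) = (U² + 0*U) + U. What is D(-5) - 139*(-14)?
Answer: 1957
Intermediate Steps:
D(U) = -9 + U + U² (D(U) = -9 + ((U² + 0*U) + U) = -9 + ((U² + 0) + U) = -9 + (U² + U) = -9 + (U + U²) = -9 + U + U²)
D(-5) - 139*(-14) = (-9 - 5 + (-5)²) - 139*(-14) = (-9 - 5 + 25) + 1946 = 11 + 1946 = 1957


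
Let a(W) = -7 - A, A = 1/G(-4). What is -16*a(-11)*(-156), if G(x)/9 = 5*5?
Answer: -1311232/75 ≈ -17483.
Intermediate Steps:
G(x) = 225 (G(x) = 9*(5*5) = 9*25 = 225)
A = 1/225 ≈ 0.0044444
a(W) = -1576/225 (a(W) = -7 - 1*1/225 = -7 - 1/225 = -1576/225)
-16*a(-11)*(-156) = -16*(-1576/225)*(-156) = (25216/225)*(-156) = -1311232/75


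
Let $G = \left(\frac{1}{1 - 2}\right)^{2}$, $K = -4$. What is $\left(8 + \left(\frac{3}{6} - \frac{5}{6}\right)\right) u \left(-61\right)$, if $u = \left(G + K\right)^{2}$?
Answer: $-4209$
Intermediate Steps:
$G = 1$ ($G = \left(\frac{1}{-1}\right)^{2} = \left(-1\right)^{2} = 1$)
$u = 9$ ($u = \left(1 - 4\right)^{2} = \left(-3\right)^{2} = 9$)
$\left(8 + \left(\frac{3}{6} - \frac{5}{6}\right)\right) u \left(-61\right) = \left(8 + \left(\frac{3}{6} - \frac{5}{6}\right)\right) 9 \left(-61\right) = \left(8 + \left(3 \cdot \frac{1}{6} - \frac{5}{6}\right)\right) 9 \left(-61\right) = \left(8 + \left(\frac{1}{2} - \frac{5}{6}\right)\right) 9 \left(-61\right) = \left(8 - \frac{1}{3}\right) 9 \left(-61\right) = \frac{23}{3} \cdot 9 \left(-61\right) = 69 \left(-61\right) = -4209$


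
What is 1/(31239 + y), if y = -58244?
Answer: -1/27005 ≈ -3.7030e-5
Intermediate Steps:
1/(31239 + y) = 1/(31239 - 58244) = 1/(-27005) = -1/27005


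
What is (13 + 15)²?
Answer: 784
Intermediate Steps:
(13 + 15)² = 28² = 784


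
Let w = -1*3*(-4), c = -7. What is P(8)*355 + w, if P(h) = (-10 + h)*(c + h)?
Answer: -698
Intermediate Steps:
P(h) = (-10 + h)*(-7 + h)
w = 12 (w = -3*(-4) = 12)
P(8)*355 + w = (70 + 8**2 - 17*8)*355 + 12 = (70 + 64 - 136)*355 + 12 = -2*355 + 12 = -710 + 12 = -698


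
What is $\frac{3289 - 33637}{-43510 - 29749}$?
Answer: $\frac{30348}{73259} \approx 0.41426$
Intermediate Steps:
$\frac{3289 - 33637}{-43510 - 29749} = - \frac{30348}{-73259} = \left(-30348\right) \left(- \frac{1}{73259}\right) = \frac{30348}{73259}$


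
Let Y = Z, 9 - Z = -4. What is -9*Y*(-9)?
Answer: 1053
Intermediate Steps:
Z = 13 (Z = 9 - 1*(-4) = 9 + 4 = 13)
Y = 13
-9*Y*(-9) = -9*13*(-9) = -117*(-9) = 1053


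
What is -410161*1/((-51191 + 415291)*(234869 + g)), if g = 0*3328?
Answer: -410161/85515802900 ≈ -4.7963e-6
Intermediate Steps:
g = 0
-410161*1/((-51191 + 415291)*(234869 + g)) = -410161*1/((-51191 + 415291)*(234869 + 0)) = -410161/(234869*364100) = -410161/85515802900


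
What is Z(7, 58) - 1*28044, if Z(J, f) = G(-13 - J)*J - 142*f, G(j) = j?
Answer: -36420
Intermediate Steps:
Z(J, f) = -142*f + J*(-13 - J) (Z(J, f) = (-13 - J)*J - 142*f = J*(-13 - J) - 142*f = -142*f + J*(-13 - J))
Z(7, 58) - 1*28044 = (-142*58 - 1*7*(13 + 7)) - 1*28044 = (-8236 - 1*7*20) - 28044 = (-8236 - 140) - 28044 = -8376 - 28044 = -36420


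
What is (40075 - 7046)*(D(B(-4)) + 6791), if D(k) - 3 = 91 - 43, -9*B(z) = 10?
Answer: 225984418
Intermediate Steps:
B(z) = -10/9 (B(z) = -⅑*10 = -10/9)
D(k) = 51 (D(k) = 3 + (91 - 43) = 3 + 48 = 51)
(40075 - 7046)*(D(B(-4)) + 6791) = (40075 - 7046)*(51 + 6791) = 33029*6842 = 225984418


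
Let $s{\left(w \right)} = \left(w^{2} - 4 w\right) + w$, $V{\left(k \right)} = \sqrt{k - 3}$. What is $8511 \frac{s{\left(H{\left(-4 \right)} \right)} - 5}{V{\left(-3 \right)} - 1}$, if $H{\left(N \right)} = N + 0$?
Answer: $- \frac{195753}{7} - \frac{195753 i \sqrt{6}}{7} \approx -27965.0 - 68499.0 i$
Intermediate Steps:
$V{\left(k \right)} = \sqrt{-3 + k}$
$H{\left(N \right)} = N$
$s{\left(w \right)} = w^{2} - 3 w$
$8511 \frac{s{\left(H{\left(-4 \right)} \right)} - 5}{V{\left(-3 \right)} - 1} = 8511 \frac{- 4 \left(-3 - 4\right) - 5}{\sqrt{-3 - 3} - 1} = 8511 \frac{\left(-4\right) \left(-7\right) - 5}{\sqrt{-6} - 1} = 8511 \frac{28 - 5}{i \sqrt{6} - 1} = 8511 \frac{23}{-1 + i \sqrt{6}} = \frac{195753}{-1 + i \sqrt{6}}$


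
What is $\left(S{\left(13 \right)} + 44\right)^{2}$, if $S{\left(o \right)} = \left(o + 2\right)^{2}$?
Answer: $72361$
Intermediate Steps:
$S{\left(o \right)} = \left(2 + o\right)^{2}$
$\left(S{\left(13 \right)} + 44\right)^{2} = \left(\left(2 + 13\right)^{2} + 44\right)^{2} = \left(15^{2} + 44\right)^{2} = \left(225 + 44\right)^{2} = 269^{2} = 72361$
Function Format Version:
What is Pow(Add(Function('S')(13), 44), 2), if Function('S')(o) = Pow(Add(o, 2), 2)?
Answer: 72361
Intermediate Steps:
Function('S')(o) = Pow(Add(2, o), 2)
Pow(Add(Function('S')(13), 44), 2) = Pow(Add(Pow(Add(2, 13), 2), 44), 2) = Pow(Add(Pow(15, 2), 44), 2) = Pow(Add(225, 44), 2) = Pow(269, 2) = 72361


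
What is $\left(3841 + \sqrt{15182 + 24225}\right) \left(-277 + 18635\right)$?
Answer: $70513078 + 18358 \sqrt{39407} \approx 7.4157 \cdot 10^{7}$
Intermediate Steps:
$\left(3841 + \sqrt{15182 + 24225}\right) \left(-277 + 18635\right) = \left(3841 + \sqrt{39407}\right) 18358 = 70513078 + 18358 \sqrt{39407}$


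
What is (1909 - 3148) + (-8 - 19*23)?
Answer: -1684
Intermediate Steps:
(1909 - 3148) + (-8 - 19*23) = -1239 + (-8 - 437) = -1239 - 445 = -1684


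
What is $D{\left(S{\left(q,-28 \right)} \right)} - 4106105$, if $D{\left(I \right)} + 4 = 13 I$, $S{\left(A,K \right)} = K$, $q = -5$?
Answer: $-4106473$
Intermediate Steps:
$D{\left(I \right)} = -4 + 13 I$
$D{\left(S{\left(q,-28 \right)} \right)} - 4106105 = \left(-4 + 13 \left(-28\right)\right) - 4106105 = \left(-4 - 364\right) - 4106105 = -368 - 4106105 = -4106473$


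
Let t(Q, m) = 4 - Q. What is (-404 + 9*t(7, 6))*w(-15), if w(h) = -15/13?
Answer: 6465/13 ≈ 497.31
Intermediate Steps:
w(h) = -15/13 (w(h) = -15*1/13 = -15/13)
(-404 + 9*t(7, 6))*w(-15) = (-404 + 9*(4 - 1*7))*(-15/13) = (-404 + 9*(4 - 7))*(-15/13) = (-404 + 9*(-3))*(-15/13) = (-404 - 27)*(-15/13) = -431*(-15/13) = 6465/13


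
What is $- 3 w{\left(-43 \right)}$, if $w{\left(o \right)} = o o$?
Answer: $-5547$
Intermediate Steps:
$w{\left(o \right)} = o^{2}$
$- 3 w{\left(-43 \right)} = - 3 \left(-43\right)^{2} = \left(-3\right) 1849 = -5547$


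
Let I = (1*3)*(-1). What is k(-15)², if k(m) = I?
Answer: 9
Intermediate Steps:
I = -3 (I = 3*(-1) = -3)
k(m) = -3
k(-15)² = (-3)² = 9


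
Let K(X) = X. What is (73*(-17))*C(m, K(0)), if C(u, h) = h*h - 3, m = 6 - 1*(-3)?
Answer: 3723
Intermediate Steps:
m = 9 (m = 6 + 3 = 9)
C(u, h) = -3 + h² (C(u, h) = h² - 3 = -3 + h²)
(73*(-17))*C(m, K(0)) = (73*(-17))*(-3 + 0²) = -1241*(-3 + 0) = -1241*(-3) = 3723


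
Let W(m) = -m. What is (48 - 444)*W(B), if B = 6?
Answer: 2376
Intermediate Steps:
(48 - 444)*W(B) = (48 - 444)*(-1*6) = -396*(-6) = 2376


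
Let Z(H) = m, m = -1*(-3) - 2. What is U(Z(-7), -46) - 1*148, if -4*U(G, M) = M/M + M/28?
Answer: -8279/56 ≈ -147.84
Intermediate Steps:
m = 1 (m = 3 - 2 = 1)
Z(H) = 1
U(G, M) = -¼ - M/112 (U(G, M) = -(M/M + M/28)/4 = -(1 + M*(1/28))/4 = -(1 + M/28)/4 = -¼ - M/112)
U(Z(-7), -46) - 1*148 = (-¼ - 1/112*(-46)) - 1*148 = (-¼ + 23/56) - 148 = 9/56 - 148 = -8279/56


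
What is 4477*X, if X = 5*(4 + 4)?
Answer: 179080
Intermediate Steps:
X = 40 (X = 5*8 = 40)
4477*X = 4477*40 = 179080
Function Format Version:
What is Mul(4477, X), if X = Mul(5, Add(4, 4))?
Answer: 179080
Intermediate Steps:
X = 40 (X = Mul(5, 8) = 40)
Mul(4477, X) = Mul(4477, 40) = 179080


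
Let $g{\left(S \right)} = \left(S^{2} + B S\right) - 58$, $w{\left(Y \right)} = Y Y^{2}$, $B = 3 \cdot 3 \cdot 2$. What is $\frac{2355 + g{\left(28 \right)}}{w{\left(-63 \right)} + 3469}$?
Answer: $- \frac{3585}{246578} \approx -0.014539$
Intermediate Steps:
$B = 18$ ($B = 9 \cdot 2 = 18$)
$w{\left(Y \right)} = Y^{3}$
$g{\left(S \right)} = -58 + S^{2} + 18 S$ ($g{\left(S \right)} = \left(S^{2} + 18 S\right) - 58 = -58 + S^{2} + 18 S$)
$\frac{2355 + g{\left(28 \right)}}{w{\left(-63 \right)} + 3469} = \frac{2355 + \left(-58 + 28^{2} + 18 \cdot 28\right)}{\left(-63\right)^{3} + 3469} = \frac{2355 + \left(-58 + 784 + 504\right)}{-250047 + 3469} = \frac{2355 + 1230}{-246578} = 3585 \left(- \frac{1}{246578}\right) = - \frac{3585}{246578}$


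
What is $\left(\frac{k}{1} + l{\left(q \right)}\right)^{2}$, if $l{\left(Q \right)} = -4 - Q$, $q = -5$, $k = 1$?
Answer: $4$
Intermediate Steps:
$\left(\frac{k}{1} + l{\left(q \right)}\right)^{2} = \left(1^{-1} \cdot 1 - -1\right)^{2} = \left(1 \cdot 1 + \left(-4 + 5\right)\right)^{2} = \left(1 + 1\right)^{2} = 2^{2} = 4$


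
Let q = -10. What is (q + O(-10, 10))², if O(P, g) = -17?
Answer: 729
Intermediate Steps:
(q + O(-10, 10))² = (-10 - 17)² = (-27)² = 729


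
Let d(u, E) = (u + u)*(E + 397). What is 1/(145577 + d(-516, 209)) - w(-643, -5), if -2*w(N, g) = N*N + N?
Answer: 99035255444/479815 ≈ 2.0640e+5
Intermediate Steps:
d(u, E) = 2*u*(397 + E) (d(u, E) = (2*u)*(397 + E) = 2*u*(397 + E))
w(N, g) = -N/2 - N²/2 (w(N, g) = -(N*N + N)/2 = -(N² + N)/2 = -(N + N²)/2 = -N/2 - N²/2)
1/(145577 + d(-516, 209)) - w(-643, -5) = 1/(145577 + 2*(-516)*(397 + 209)) - (-1)*(-643)*(1 - 643)/2 = 1/(145577 + 2*(-516)*606) - (-1)*(-643)*(-642)/2 = 1/(145577 - 625392) - 1*(-206403) = 1/(-479815) + 206403 = -1/479815 + 206403 = 99035255444/479815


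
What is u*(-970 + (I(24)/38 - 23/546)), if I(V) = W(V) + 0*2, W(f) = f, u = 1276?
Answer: -6416152270/5187 ≈ -1.2370e+6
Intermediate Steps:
I(V) = V (I(V) = V + 0*2 = V + 0 = V)
u*(-970 + (I(24)/38 - 23/546)) = 1276*(-970 + (24/38 - 23/546)) = 1276*(-970 + (24*(1/38) - 23*1/546)) = 1276*(-970 + (12/19 - 23/546)) = 1276*(-970 + 6115/10374) = 1276*(-10056665/10374) = -6416152270/5187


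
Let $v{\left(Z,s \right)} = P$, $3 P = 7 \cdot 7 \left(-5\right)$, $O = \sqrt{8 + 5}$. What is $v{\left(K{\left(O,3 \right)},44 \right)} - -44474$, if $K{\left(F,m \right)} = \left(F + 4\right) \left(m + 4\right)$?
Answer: $\frac{133177}{3} \approx 44392.0$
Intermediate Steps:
$O = \sqrt{13} \approx 3.6056$
$P = - \frac{245}{3}$ ($P = \frac{7 \cdot 7 \left(-5\right)}{3} = \frac{49 \left(-5\right)}{3} = \frac{1}{3} \left(-245\right) = - \frac{245}{3} \approx -81.667$)
$K{\left(F,m \right)} = \left(4 + F\right) \left(4 + m\right)$
$v{\left(Z,s \right)} = - \frac{245}{3}$
$v{\left(K{\left(O,3 \right)},44 \right)} - -44474 = - \frac{245}{3} - -44474 = - \frac{245}{3} + 44474 = \frac{133177}{3}$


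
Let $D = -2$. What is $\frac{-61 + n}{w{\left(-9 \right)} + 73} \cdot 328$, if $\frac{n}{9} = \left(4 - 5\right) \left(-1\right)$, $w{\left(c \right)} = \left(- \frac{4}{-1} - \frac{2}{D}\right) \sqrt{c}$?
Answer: $- \frac{622544}{2777} + \frac{127920 i}{2777} \approx -224.18 + 46.064 i$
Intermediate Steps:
$w{\left(c \right)} = 5 \sqrt{c}$ ($w{\left(c \right)} = \left(- \frac{4}{-1} - \frac{2}{-2}\right) \sqrt{c} = \left(\left(-4\right) \left(-1\right) - -1\right) \sqrt{c} = \left(4 + 1\right) \sqrt{c} = 5 \sqrt{c}$)
$n = 9$ ($n = 9 \left(4 - 5\right) \left(-1\right) = 9 \left(\left(-1\right) \left(-1\right)\right) = 9 \cdot 1 = 9$)
$\frac{-61 + n}{w{\left(-9 \right)} + 73} \cdot 328 = \frac{-61 + 9}{5 \sqrt{-9} + 73} \cdot 328 = - \frac{52}{5 \cdot 3 i + 73} \cdot 328 = - \frac{52}{15 i + 73} \cdot 328 = - \frac{52}{73 + 15 i} 328 = - 52 \frac{73 - 15 i}{5554} \cdot 328 = - \frac{26 \left(73 - 15 i\right)}{2777} \cdot 328 = - \frac{8528 \left(73 - 15 i\right)}{2777}$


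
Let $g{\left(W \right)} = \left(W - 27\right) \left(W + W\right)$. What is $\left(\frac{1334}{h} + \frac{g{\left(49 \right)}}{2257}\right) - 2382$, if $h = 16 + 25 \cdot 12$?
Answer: $- \frac{847589425}{356606} \approx -2376.8$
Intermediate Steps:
$g{\left(W \right)} = 2 W \left(-27 + W\right)$ ($g{\left(W \right)} = \left(-27 + W\right) 2 W = 2 W \left(-27 + W\right)$)
$h = 316$ ($h = 16 + 300 = 316$)
$\left(\frac{1334}{h} + \frac{g{\left(49 \right)}}{2257}\right) - 2382 = \left(\frac{1334}{316} + \frac{2 \cdot 49 \left(-27 + 49\right)}{2257}\right) - 2382 = \left(1334 \cdot \frac{1}{316} + 2 \cdot 49 \cdot 22 \cdot \frac{1}{2257}\right) - 2382 = \left(\frac{667}{158} + 2156 \cdot \frac{1}{2257}\right) - 2382 = \left(\frac{667}{158} + \frac{2156}{2257}\right) - 2382 = \frac{1846067}{356606} - 2382 = - \frac{847589425}{356606}$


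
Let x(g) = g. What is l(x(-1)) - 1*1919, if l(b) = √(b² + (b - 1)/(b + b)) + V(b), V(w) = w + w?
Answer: -1921 + √2 ≈ -1919.6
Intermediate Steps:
V(w) = 2*w
l(b) = √(b² + (-1 + b)/(2*b)) + 2*b (l(b) = √(b² + (b - 1)/(b + b)) + 2*b = √(b² + (-1 + b)/((2*b))) + 2*b = √(b² + (-1 + b)*(1/(2*b))) + 2*b = √(b² + (-1 + b)/(2*b)) + 2*b)
l(x(-1)) - 1*1919 = (2*(-1) + √2*√((-1 - 1 + 2*(-1)³)/(-1))/2) - 1*1919 = (-2 + √2*√(-(-1 - 1 + 2*(-1)))/2) - 1919 = (-2 + √2*√(-(-1 - 1 - 2))/2) - 1919 = (-2 + √2*√(-1*(-4))/2) - 1919 = (-2 + √2*√4/2) - 1919 = (-2 + (½)*√2*2) - 1919 = (-2 + √2) - 1919 = -1921 + √2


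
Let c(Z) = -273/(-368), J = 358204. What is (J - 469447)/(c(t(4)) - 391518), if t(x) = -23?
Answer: 13645808/48026117 ≈ 0.28413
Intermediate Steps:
c(Z) = 273/368 (c(Z) = -273*(-1/368) = 273/368)
(J - 469447)/(c(t(4)) - 391518) = (358204 - 469447)/(273/368 - 391518) = -111243/(-144078351/368) = -111243*(-368/144078351) = 13645808/48026117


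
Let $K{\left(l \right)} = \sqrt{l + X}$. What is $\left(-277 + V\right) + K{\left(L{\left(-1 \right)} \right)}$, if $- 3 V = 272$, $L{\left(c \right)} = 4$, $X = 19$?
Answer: $- \frac{1103}{3} + \sqrt{23} \approx -362.87$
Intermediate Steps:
$V = - \frac{272}{3}$ ($V = \left(- \frac{1}{3}\right) 272 = - \frac{272}{3} \approx -90.667$)
$K{\left(l \right)} = \sqrt{19 + l}$ ($K{\left(l \right)} = \sqrt{l + 19} = \sqrt{19 + l}$)
$\left(-277 + V\right) + K{\left(L{\left(-1 \right)} \right)} = \left(-277 - \frac{272}{3}\right) + \sqrt{19 + 4} = - \frac{1103}{3} + \sqrt{23}$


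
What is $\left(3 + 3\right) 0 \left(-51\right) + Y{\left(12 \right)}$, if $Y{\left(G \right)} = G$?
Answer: $12$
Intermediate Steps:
$\left(3 + 3\right) 0 \left(-51\right) + Y{\left(12 \right)} = \left(3 + 3\right) 0 \left(-51\right) + 12 = 6 \cdot 0 \left(-51\right) + 12 = 0 \left(-51\right) + 12 = 0 + 12 = 12$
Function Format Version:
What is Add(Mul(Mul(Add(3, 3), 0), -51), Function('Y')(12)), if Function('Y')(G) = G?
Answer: 12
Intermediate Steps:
Add(Mul(Mul(Add(3, 3), 0), -51), Function('Y')(12)) = Add(Mul(Mul(Add(3, 3), 0), -51), 12) = Add(Mul(Mul(6, 0), -51), 12) = Add(Mul(0, -51), 12) = Add(0, 12) = 12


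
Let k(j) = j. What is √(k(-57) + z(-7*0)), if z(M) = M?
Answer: I*√57 ≈ 7.5498*I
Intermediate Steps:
√(k(-57) + z(-7*0)) = √(-57 - 7*0) = √(-57 + 0) = √(-57) = I*√57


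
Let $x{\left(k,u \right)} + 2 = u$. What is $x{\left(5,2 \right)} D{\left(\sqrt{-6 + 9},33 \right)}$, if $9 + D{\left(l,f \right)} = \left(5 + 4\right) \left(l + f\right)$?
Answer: $0$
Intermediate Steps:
$x{\left(k,u \right)} = -2 + u$
$D{\left(l,f \right)} = -9 + 9 f + 9 l$ ($D{\left(l,f \right)} = -9 + \left(5 + 4\right) \left(l + f\right) = -9 + 9 \left(f + l\right) = -9 + \left(9 f + 9 l\right) = -9 + 9 f + 9 l$)
$x{\left(5,2 \right)} D{\left(\sqrt{-6 + 9},33 \right)} = \left(-2 + 2\right) \left(-9 + 9 \cdot 33 + 9 \sqrt{-6 + 9}\right) = 0 \left(-9 + 297 + 9 \sqrt{3}\right) = 0 \left(288 + 9 \sqrt{3}\right) = 0$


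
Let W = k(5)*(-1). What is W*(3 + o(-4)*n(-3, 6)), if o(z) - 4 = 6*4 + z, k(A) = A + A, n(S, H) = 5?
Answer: -1230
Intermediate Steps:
k(A) = 2*A
o(z) = 28 + z (o(z) = 4 + (6*4 + z) = 4 + (24 + z) = 28 + z)
W = -10 (W = (2*5)*(-1) = 10*(-1) = -10)
W*(3 + o(-4)*n(-3, 6)) = -10*(3 + (28 - 4)*5) = -10*(3 + 24*5) = -10*(3 + 120) = -10*123 = -1230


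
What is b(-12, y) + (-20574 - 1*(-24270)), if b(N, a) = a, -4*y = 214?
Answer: 7285/2 ≈ 3642.5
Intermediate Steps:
y = -107/2 (y = -¼*214 = -107/2 ≈ -53.500)
b(-12, y) + (-20574 - 1*(-24270)) = -107/2 + (-20574 - 1*(-24270)) = -107/2 + (-20574 + 24270) = -107/2 + 3696 = 7285/2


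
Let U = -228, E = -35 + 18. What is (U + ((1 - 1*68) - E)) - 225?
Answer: -503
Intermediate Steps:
E = -17
(U + ((1 - 1*68) - E)) - 225 = (-228 + ((1 - 1*68) - 1*(-17))) - 225 = (-228 + ((1 - 68) + 17)) - 225 = (-228 + (-67 + 17)) - 225 = (-228 - 50) - 225 = -278 - 225 = -503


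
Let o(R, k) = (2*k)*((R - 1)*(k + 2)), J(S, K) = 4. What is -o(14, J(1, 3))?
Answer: -624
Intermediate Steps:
o(R, k) = 2*k*(-1 + R)*(2 + k) (o(R, k) = (2*k)*((-1 + R)*(2 + k)) = 2*k*(-1 + R)*(2 + k))
-o(14, J(1, 3)) = -2*4*(-2 - 1*4 + 2*14 + 14*4) = -2*4*(-2 - 4 + 28 + 56) = -2*4*78 = -1*624 = -624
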